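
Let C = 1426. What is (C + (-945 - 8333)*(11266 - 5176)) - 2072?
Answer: -56503666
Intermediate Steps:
(C + (-945 - 8333)*(11266 - 5176)) - 2072 = (1426 + (-945 - 8333)*(11266 - 5176)) - 2072 = (1426 - 9278*6090) - 2072 = (1426 - 56503020) - 2072 = -56501594 - 2072 = -56503666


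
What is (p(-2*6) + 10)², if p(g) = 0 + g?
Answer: 4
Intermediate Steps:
p(g) = g
(p(-2*6) + 10)² = (-2*6 + 10)² = (-12 + 10)² = (-2)² = 4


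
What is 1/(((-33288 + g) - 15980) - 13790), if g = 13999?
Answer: -1/49059 ≈ -2.0384e-5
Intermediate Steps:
1/(((-33288 + g) - 15980) - 13790) = 1/(((-33288 + 13999) - 15980) - 13790) = 1/((-19289 - 15980) - 13790) = 1/(-35269 - 13790) = 1/(-49059) = -1/49059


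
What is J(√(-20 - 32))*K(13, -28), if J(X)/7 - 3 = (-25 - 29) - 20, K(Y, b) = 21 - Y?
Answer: -3976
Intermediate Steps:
J(X) = -497 (J(X) = 21 + 7*((-25 - 29) - 20) = 21 + 7*(-54 - 20) = 21 + 7*(-74) = 21 - 518 = -497)
J(√(-20 - 32))*K(13, -28) = -497*(21 - 1*13) = -497*(21 - 13) = -497*8 = -3976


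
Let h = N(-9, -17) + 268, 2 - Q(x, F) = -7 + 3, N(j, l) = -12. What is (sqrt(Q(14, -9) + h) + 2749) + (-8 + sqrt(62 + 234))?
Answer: 2741 + sqrt(262) + 2*sqrt(74) ≈ 2774.4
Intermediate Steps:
Q(x, F) = 6 (Q(x, F) = 2 - (-7 + 3) = 2 - 1*(-4) = 2 + 4 = 6)
h = 256 (h = -12 + 268 = 256)
(sqrt(Q(14, -9) + h) + 2749) + (-8 + sqrt(62 + 234)) = (sqrt(6 + 256) + 2749) + (-8 + sqrt(62 + 234)) = (sqrt(262) + 2749) + (-8 + sqrt(296)) = (2749 + sqrt(262)) + (-8 + 2*sqrt(74)) = 2741 + sqrt(262) + 2*sqrt(74)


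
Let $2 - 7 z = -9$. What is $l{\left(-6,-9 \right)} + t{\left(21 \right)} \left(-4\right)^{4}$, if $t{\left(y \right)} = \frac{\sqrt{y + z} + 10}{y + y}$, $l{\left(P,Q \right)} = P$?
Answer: $\frac{1154}{21} + \frac{128 \sqrt{1106}}{147} \approx 83.911$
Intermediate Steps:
$z = \frac{11}{7}$ ($z = \frac{2}{7} - - \frac{9}{7} = \frac{2}{7} + \frac{9}{7} = \frac{11}{7} \approx 1.5714$)
$t{\left(y \right)} = \frac{10 + \sqrt{\frac{11}{7} + y}}{2 y}$ ($t{\left(y \right)} = \frac{\sqrt{y + \frac{11}{7}} + 10}{y + y} = \frac{\sqrt{\frac{11}{7} + y} + 10}{2 y} = \left(10 + \sqrt{\frac{11}{7} + y}\right) \frac{1}{2 y} = \frac{10 + \sqrt{\frac{11}{7} + y}}{2 y}$)
$l{\left(-6,-9 \right)} + t{\left(21 \right)} \left(-4\right)^{4} = -6 + \frac{5 + \frac{\sqrt{77 + 49 \cdot 21}}{14}}{21} \left(-4\right)^{4} = -6 + \frac{5 + \frac{\sqrt{77 + 1029}}{14}}{21} \cdot 256 = -6 + \frac{5 + \frac{\sqrt{1106}}{14}}{21} \cdot 256 = -6 + \left(\frac{5}{21} + \frac{\sqrt{1106}}{294}\right) 256 = -6 + \left(\frac{1280}{21} + \frac{128 \sqrt{1106}}{147}\right) = \frac{1154}{21} + \frac{128 \sqrt{1106}}{147}$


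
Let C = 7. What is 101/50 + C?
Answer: 451/50 ≈ 9.0200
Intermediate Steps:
101/50 + C = 101/50 + 7 = 451/50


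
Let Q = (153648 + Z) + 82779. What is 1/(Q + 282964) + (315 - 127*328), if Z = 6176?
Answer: -21727465346/525567 ≈ -41341.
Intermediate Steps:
Q = 242603 (Q = (153648 + 6176) + 82779 = 159824 + 82779 = 242603)
1/(Q + 282964) + (315 - 127*328) = 1/(242603 + 282964) + (315 - 127*328) = 1/525567 + (315 - 41656) = 1/525567 - 41341 = -21727465346/525567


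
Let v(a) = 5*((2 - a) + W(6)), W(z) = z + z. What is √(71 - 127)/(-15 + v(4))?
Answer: 2*I*√14/35 ≈ 0.21381*I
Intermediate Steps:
W(z) = 2*z
v(a) = 70 - 5*a (v(a) = 5*((2 - a) + 2*6) = 5*((2 - a) + 12) = 5*(14 - a) = 70 - 5*a)
√(71 - 127)/(-15 + v(4)) = √(71 - 127)/(-15 + (70 - 5*4)) = √(-56)/(-15 + (70 - 20)) = (2*I*√14)/(-15 + 50) = (2*I*√14)/35 = 2*I*√14/35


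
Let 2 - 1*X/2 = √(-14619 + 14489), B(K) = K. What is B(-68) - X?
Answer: -72 + 2*I*√130 ≈ -72.0 + 22.803*I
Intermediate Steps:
X = 4 - 2*I*√130 (X = 4 - 2*√(-14619 + 14489) = 4 - 2*I*√130 ≈ 4.0 - 22.803*I)
B(-68) - X = -68 - (4 - 2*I*√130) = -68 + (-4 + 2*I*√130) = -72 + 2*I*√130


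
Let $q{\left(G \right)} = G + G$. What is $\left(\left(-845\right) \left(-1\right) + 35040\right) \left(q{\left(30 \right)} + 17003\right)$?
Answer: $612305755$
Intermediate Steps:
$q{\left(G \right)} = 2 G$
$\left(\left(-845\right) \left(-1\right) + 35040\right) \left(q{\left(30 \right)} + 17003\right) = \left(\left(-845\right) \left(-1\right) + 35040\right) \left(2 \cdot 30 + 17003\right) = \left(845 + 35040\right) \left(60 + 17003\right) = 35885 \cdot 17063 = 612305755$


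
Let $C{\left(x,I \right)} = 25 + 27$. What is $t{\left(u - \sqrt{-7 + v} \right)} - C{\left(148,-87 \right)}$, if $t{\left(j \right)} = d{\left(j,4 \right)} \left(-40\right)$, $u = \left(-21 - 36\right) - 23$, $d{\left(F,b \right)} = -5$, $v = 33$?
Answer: $148$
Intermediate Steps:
$C{\left(x,I \right)} = 52$
$u = -80$ ($u = -57 - 23 = -80$)
$t{\left(j \right)} = 200$ ($t{\left(j \right)} = \left(-5\right) \left(-40\right) = 200$)
$t{\left(u - \sqrt{-7 + v} \right)} - C{\left(148,-87 \right)} = 200 - 52 = 148$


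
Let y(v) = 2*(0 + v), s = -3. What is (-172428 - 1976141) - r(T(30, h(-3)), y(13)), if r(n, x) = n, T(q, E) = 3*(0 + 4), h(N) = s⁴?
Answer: -2148581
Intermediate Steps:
h(N) = 81 (h(N) = (-3)⁴ = 81)
y(v) = 2*v
T(q, E) = 12 (T(q, E) = 3*4 = 12)
(-172428 - 1976141) - r(T(30, h(-3)), y(13)) = (-172428 - 1976141) - 1*12 = -2148569 - 12 = -2148581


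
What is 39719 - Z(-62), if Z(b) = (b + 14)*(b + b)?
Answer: 33767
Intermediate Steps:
Z(b) = 2*b*(14 + b) (Z(b) = (14 + b)*(2*b) = 2*b*(14 + b))
39719 - Z(-62) = 39719 - 2*(-62)*(14 - 62) = 39719 - 2*(-62)*(-48) = 39719 - 1*5952 = 39719 - 5952 = 33767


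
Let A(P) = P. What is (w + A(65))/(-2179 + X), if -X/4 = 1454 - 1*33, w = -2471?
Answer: 802/2621 ≈ 0.30599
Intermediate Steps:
X = -5684 (X = -4*(1454 - 1*33) = -4*(1454 - 33) = -4*1421 = -5684)
(w + A(65))/(-2179 + X) = (-2471 + 65)/(-2179 - 5684) = -2406/(-7863) = -2406*(-1/7863) = 802/2621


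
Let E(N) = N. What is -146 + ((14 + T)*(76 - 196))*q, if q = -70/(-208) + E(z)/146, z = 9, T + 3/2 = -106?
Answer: 8202407/1898 ≈ 4321.6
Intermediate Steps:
T = -215/2 (T = -3/2 - 106 = -215/2 ≈ -107.50)
q = 3023/7592 (q = -70/(-208) + 9/146 = -70*(-1/208) + 9*(1/146) = 35/104 + 9/146 = 3023/7592 ≈ 0.39818)
-146 + ((14 + T)*(76 - 196))*q = -146 + ((14 - 215/2)*(76 - 196))*(3023/7592) = -146 - 187/2*(-120)*(3023/7592) = -146 + 11220*(3023/7592) = -146 + 8479515/1898 = 8202407/1898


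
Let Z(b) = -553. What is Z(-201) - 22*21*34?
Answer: -16261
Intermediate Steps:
Z(-201) - 22*21*34 = -553 - 22*21*34 = -553 - 462*34 = -553 - 15708 = -16261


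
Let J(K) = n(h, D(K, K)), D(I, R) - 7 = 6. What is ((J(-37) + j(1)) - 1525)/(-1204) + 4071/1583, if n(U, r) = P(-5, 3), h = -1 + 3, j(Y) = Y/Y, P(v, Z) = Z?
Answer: 7309227/1905932 ≈ 3.8350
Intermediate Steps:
D(I, R) = 13 (D(I, R) = 7 + 6 = 13)
j(Y) = 1
h = 2
n(U, r) = 3
J(K) = 3
((J(-37) + j(1)) - 1525)/(-1204) + 4071/1583 = ((3 + 1) - 1525)/(-1204) + 4071/1583 = (4 - 1525)*(-1/1204) + 4071*(1/1583) = -1521*(-1/1204) + 4071/1583 = 1521/1204 + 4071/1583 = 7309227/1905932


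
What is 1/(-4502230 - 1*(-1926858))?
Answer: -1/2575372 ≈ -3.8829e-7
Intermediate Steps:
1/(-4502230 - 1*(-1926858)) = 1/(-4502230 + 1926858) = 1/(-2575372) = -1/2575372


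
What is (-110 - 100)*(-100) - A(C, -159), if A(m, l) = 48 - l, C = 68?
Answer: 20793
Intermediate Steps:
(-110 - 100)*(-100) - A(C, -159) = (-110 - 100)*(-100) - (48 - 1*(-159)) = -210*(-100) - (48 + 159) = 21000 - 1*207 = 21000 - 207 = 20793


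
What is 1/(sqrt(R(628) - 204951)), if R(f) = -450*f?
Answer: -I*sqrt(487551)/487551 ≈ -0.0014322*I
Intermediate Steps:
1/(sqrt(R(628) - 204951)) = 1/(sqrt(-450*628 - 204951)) = 1/(sqrt(-282600 - 204951)) = 1/(sqrt(-487551)) = 1/(I*sqrt(487551)) = -I*sqrt(487551)/487551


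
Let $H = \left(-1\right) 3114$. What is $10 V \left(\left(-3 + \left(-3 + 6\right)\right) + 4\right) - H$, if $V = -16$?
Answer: $2474$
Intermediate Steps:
$H = -3114$
$10 V \left(\left(-3 + \left(-3 + 6\right)\right) + 4\right) - H = 10 \left(-16\right) \left(\left(-3 + \left(-3 + 6\right)\right) + 4\right) - -3114 = - 160 \left(\left(-3 + 3\right) + 4\right) + 3114 = - 160 \left(0 + 4\right) + 3114 = \left(-160\right) 4 + 3114 = -640 + 3114 = 2474$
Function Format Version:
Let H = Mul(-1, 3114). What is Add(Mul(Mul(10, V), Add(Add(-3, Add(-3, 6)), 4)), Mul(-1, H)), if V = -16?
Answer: 2474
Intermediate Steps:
H = -3114
Add(Mul(Mul(10, V), Add(Add(-3, Add(-3, 6)), 4)), Mul(-1, H)) = Add(Mul(Mul(10, -16), Add(Add(-3, Add(-3, 6)), 4)), Mul(-1, -3114)) = Add(Mul(-160, Add(Add(-3, 3), 4)), 3114) = Add(Mul(-160, Add(0, 4)), 3114) = Add(Mul(-160, 4), 3114) = Add(-640, 3114) = 2474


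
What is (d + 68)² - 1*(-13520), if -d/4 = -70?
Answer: 134624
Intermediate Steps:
d = 280 (d = -4*(-70) = 280)
(d + 68)² - 1*(-13520) = (280 + 68)² - 1*(-13520) = 348² + 13520 = 121104 + 13520 = 134624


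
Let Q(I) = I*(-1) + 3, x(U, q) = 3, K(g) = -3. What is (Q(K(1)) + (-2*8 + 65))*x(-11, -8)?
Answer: 165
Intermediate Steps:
Q(I) = 3 - I (Q(I) = -I + 3 = 3 - I)
(Q(K(1)) + (-2*8 + 65))*x(-11, -8) = ((3 - 1*(-3)) + (-2*8 + 65))*3 = ((3 + 3) + (-16 + 65))*3 = (6 + 49)*3 = 55*3 = 165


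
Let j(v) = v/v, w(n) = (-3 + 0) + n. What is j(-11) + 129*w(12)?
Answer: 1162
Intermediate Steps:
w(n) = -3 + n
j(v) = 1
j(-11) + 129*w(12) = 1 + 129*(-3 + 12) = 1 + 129*9 = 1 + 1161 = 1162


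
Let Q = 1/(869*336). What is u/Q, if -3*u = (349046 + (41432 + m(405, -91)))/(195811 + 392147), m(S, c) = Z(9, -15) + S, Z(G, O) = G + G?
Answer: -2717543752/41997 ≈ -64708.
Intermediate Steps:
Z(G, O) = 2*G
m(S, c) = 18 + S (m(S, c) = 2*9 + S = 18 + S)
Q = 1/291984 ≈ 3.4248e-6
u = -55843/251982 (u = -(349046 + (41432 + (18 + 405)))/(3*(195811 + 392147)) = -(349046 + (41432 + 423))/(3*587958) = -(349046 + 41855)/(3*587958) = -390901/(3*587958) = -1/3*55843/83994 = -55843/251982 ≈ -0.22162)
u/Q = -55843/(251982*1/291984) = -55843/251982*291984 = -2717543752/41997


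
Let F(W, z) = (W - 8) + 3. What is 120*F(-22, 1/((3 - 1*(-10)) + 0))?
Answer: -3240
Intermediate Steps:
F(W, z) = -5 + W (F(W, z) = (-8 + W) + 3 = -5 + W)
120*F(-22, 1/((3 - 1*(-10)) + 0)) = 120*(-5 - 22) = 120*(-27) = -3240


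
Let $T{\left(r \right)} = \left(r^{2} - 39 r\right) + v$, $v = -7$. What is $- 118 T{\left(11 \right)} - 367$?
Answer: $36803$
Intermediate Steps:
$T{\left(r \right)} = -7 + r^{2} - 39 r$ ($T{\left(r \right)} = \left(r^{2} - 39 r\right) - 7 = -7 + r^{2} - 39 r$)
$- 118 T{\left(11 \right)} - 367 = - 118 \left(-7 + 11^{2} - 429\right) - 367 = - 118 \left(-7 + 121 - 429\right) - 367 = \left(-118\right) \left(-315\right) - 367 = 37170 - 367 = 36803$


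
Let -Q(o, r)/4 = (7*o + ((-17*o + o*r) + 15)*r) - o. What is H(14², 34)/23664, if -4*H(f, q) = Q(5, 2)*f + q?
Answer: -35297/47328 ≈ -0.74580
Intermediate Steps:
Q(o, r) = -24*o - 4*r*(15 - 17*o + o*r) (Q(o, r) = -4*((7*o + ((-17*o + o*r) + 15)*r) - o) = -4*((7*o + (15 - 17*o + o*r)*r) - o) = -4*((7*o + r*(15 - 17*o + o*r)) - o) = -4*(6*o + r*(15 - 17*o + o*r)) = -24*o - 4*r*(15 - 17*o + o*r))
H(f, q) = -90*f - q/4 (H(f, q) = -((-60*2 - 24*5 - 4*5*2² + 68*5*2)*f + q)/4 = -((-120 - 120 - 4*5*4 + 680)*f + q)/4 = -((-120 - 120 - 80 + 680)*f + q)/4 = -(360*f + q)/4 = -(q + 360*f)/4 = -90*f - q/4)
H(14², 34)/23664 = (-90*14² - ¼*34)/23664 = (-90*196 - 17/2)*(1/23664) = (-17640 - 17/2)*(1/23664) = -35297/2*1/23664 = -35297/47328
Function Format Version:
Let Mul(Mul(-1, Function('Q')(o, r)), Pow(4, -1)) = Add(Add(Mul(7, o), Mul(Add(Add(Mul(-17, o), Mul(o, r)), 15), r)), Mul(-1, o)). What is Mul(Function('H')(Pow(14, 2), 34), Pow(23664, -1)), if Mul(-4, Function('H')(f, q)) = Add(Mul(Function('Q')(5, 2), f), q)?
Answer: Rational(-35297, 47328) ≈ -0.74580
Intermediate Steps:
Function('Q')(o, r) = Add(Mul(-24, o), Mul(-4, r, Add(15, Mul(-17, o), Mul(o, r)))) (Function('Q')(o, r) = Mul(-4, Add(Add(Mul(7, o), Mul(Add(Add(Mul(-17, o), Mul(o, r)), 15), r)), Mul(-1, o))) = Mul(-4, Add(Add(Mul(7, o), Mul(Add(15, Mul(-17, o), Mul(o, r)), r)), Mul(-1, o))) = Mul(-4, Add(Add(Mul(7, o), Mul(r, Add(15, Mul(-17, o), Mul(o, r)))), Mul(-1, o))) = Mul(-4, Add(Mul(6, o), Mul(r, Add(15, Mul(-17, o), Mul(o, r))))) = Add(Mul(-24, o), Mul(-4, r, Add(15, Mul(-17, o), Mul(o, r)))))
Function('H')(f, q) = Add(Mul(-90, f), Mul(Rational(-1, 4), q)) (Function('H')(f, q) = Mul(Rational(-1, 4), Add(Mul(Add(Mul(-60, 2), Mul(-24, 5), Mul(-4, 5, Pow(2, 2)), Mul(68, 5, 2)), f), q)) = Mul(Rational(-1, 4), Add(Mul(Add(-120, -120, Mul(-4, 5, 4), 680), f), q)) = Mul(Rational(-1, 4), Add(Mul(Add(-120, -120, -80, 680), f), q)) = Mul(Rational(-1, 4), Add(Mul(360, f), q)) = Mul(Rational(-1, 4), Add(q, Mul(360, f))) = Add(Mul(-90, f), Mul(Rational(-1, 4), q)))
Mul(Function('H')(Pow(14, 2), 34), Pow(23664, -1)) = Mul(Add(Mul(-90, Pow(14, 2)), Mul(Rational(-1, 4), 34)), Pow(23664, -1)) = Mul(Add(Mul(-90, 196), Rational(-17, 2)), Rational(1, 23664)) = Mul(Add(-17640, Rational(-17, 2)), Rational(1, 23664)) = Mul(Rational(-35297, 2), Rational(1, 23664)) = Rational(-35297, 47328)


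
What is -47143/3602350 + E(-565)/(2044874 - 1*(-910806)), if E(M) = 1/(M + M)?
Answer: -3149075534671/240631100964800 ≈ -0.013087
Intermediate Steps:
E(M) = 1/(2*M)
-47143/3602350 + E(-565)/(2044874 - 1*(-910806)) = -47143/3602350 + ((½)/(-565))/(2044874 - 1*(-910806)) = -47143*1/3602350 + ((½)*(-1/565))/(2044874 + 910806) = -47143/3602350 - 1/1130/2955680 = -47143/3602350 - 1/1130*1/2955680 = -47143/3602350 - 1/3339918400 = -3149075534671/240631100964800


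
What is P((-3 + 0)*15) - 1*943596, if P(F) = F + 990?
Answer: -942651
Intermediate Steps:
P(F) = 990 + F
P((-3 + 0)*15) - 1*943596 = (990 + (-3 + 0)*15) - 1*943596 = (990 - 3*15) - 943596 = (990 - 45) - 943596 = 945 - 943596 = -942651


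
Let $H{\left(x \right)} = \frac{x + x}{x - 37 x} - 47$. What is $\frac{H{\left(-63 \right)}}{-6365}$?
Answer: $\frac{847}{114570} \approx 0.0073929$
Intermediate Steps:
$H{\left(x \right)} = - \frac{847}{18}$ ($H{\left(x \right)} = \frac{2 x}{\left(-36\right) x} - 47 = 2 x \left(- \frac{1}{36 x}\right) - 47 = - \frac{1}{18} - 47 = - \frac{847}{18}$)
$\frac{H{\left(-63 \right)}}{-6365} = - \frac{847}{18 \left(-6365\right)} = \left(- \frac{847}{18}\right) \left(- \frac{1}{6365}\right) = \frac{847}{114570}$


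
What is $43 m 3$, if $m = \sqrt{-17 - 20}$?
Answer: $129 i \sqrt{37} \approx 784.68 i$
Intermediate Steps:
$m = i \sqrt{37}$ ($m = \sqrt{-37} = i \sqrt{37} \approx 6.0828 i$)
$43 m 3 = 43 i \sqrt{37} \cdot 3 = 129 i \sqrt{37}$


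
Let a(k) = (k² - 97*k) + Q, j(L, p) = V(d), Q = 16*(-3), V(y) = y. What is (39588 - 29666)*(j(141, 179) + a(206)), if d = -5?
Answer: 222262722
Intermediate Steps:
Q = -48
j(L, p) = -5
a(k) = -48 + k² - 97*k (a(k) = (k² - 97*k) - 48 = -48 + k² - 97*k)
(39588 - 29666)*(j(141, 179) + a(206)) = (39588 - 29666)*(-5 + (-48 + 206² - 97*206)) = 9922*(-5 + (-48 + 42436 - 19982)) = 9922*(-5 + 22406) = 9922*22401 = 222262722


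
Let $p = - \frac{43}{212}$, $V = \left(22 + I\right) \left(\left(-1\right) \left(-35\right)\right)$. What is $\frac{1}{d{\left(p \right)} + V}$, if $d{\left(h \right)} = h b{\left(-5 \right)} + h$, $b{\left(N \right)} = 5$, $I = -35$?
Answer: $- \frac{106}{48359} \approx -0.0021919$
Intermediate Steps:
$V = -455$ ($V = \left(22 - 35\right) \left(\left(-1\right) \left(-35\right)\right) = \left(-13\right) 35 = -455$)
$p = - \frac{43}{212}$ ($p = \left(-43\right) \frac{1}{212} = - \frac{43}{212} \approx -0.20283$)
$d{\left(h \right)} = 6 h$ ($d{\left(h \right)} = h 5 + h = 5 h + h = 6 h$)
$\frac{1}{d{\left(p \right)} + V} = \frac{1}{6 \left(- \frac{43}{212}\right) - 455} = \frac{1}{- \frac{129}{106} - 455} = \frac{1}{- \frac{48359}{106}} = - \frac{106}{48359}$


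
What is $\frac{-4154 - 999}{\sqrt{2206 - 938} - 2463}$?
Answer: $\frac{12691839}{6065101} + \frac{10306 \sqrt{317}}{6065101} \approx 2.1229$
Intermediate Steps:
$\frac{-4154 - 999}{\sqrt{2206 - 938} - 2463} = - \frac{5153}{\sqrt{1268} - 2463} = - \frac{5153}{2 \sqrt{317} - 2463} = - \frac{5153}{-2463 + 2 \sqrt{317}}$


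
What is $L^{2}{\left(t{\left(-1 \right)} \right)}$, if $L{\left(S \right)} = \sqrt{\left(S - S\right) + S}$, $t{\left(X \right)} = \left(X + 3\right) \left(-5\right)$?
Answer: $-10$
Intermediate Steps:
$t{\left(X \right)} = -15 - 5 X$ ($t{\left(X \right)} = \left(3 + X\right) \left(-5\right) = -15 - 5 X$)
$L{\left(S \right)} = \sqrt{S}$ ($L{\left(S \right)} = \sqrt{0 + S} = \sqrt{S}$)
$L^{2}{\left(t{\left(-1 \right)} \right)} = \left(\sqrt{-15 - -5}\right)^{2} = \left(\sqrt{-15 + 5}\right)^{2} = \left(\sqrt{-10}\right)^{2} = \left(i \sqrt{10}\right)^{2} = -10$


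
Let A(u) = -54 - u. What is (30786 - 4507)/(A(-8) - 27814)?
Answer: -26279/27860 ≈ -0.94325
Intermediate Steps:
(30786 - 4507)/(A(-8) - 27814) = (30786 - 4507)/((-54 - 1*(-8)) - 27814) = 26279/((-54 + 8) - 27814) = 26279/(-46 - 27814) = 26279/(-27860) = 26279*(-1/27860) = -26279/27860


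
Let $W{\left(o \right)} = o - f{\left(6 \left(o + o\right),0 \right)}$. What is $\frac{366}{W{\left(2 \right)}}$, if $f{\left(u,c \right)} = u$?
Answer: $- \frac{183}{11} \approx -16.636$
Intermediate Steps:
$W{\left(o \right)} = - 11 o$ ($W{\left(o \right)} = o - 6 \left(o + o\right) = o - 6 \cdot 2 o = o - 12 o = - 11 o$)
$\frac{366}{W{\left(2 \right)}} = \frac{366}{\left(-11\right) 2} = \frac{366}{-22} = 366 \left(- \frac{1}{22}\right) = - \frac{183}{11}$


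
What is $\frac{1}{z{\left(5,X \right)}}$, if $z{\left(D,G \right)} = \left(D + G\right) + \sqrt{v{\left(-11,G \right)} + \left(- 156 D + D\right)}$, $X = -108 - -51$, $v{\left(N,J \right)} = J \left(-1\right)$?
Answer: $- \frac{26}{1711} - \frac{i \sqrt{718}}{3422} \approx -0.015196 - 0.0078304 i$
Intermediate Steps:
$v{\left(N,J \right)} = - J$
$X = -57$ ($X = -108 + 51 = -57$)
$z{\left(D,G \right)} = D + G + \sqrt{- G - 155 D}$ ($z{\left(D,G \right)} = \left(D + G\right) + \sqrt{- G + \left(- 156 D + D\right)} = \left(D + G\right) + \sqrt{- G - 155 D} = D + G + \sqrt{- G - 155 D}$)
$\frac{1}{z{\left(5,X \right)}} = \frac{1}{5 - 57 + \sqrt{\left(-1\right) \left(-57\right) - 775}} = \frac{1}{5 - 57 + \sqrt{57 - 775}} = \frac{1}{5 - 57 + \sqrt{-718}} = \frac{1}{5 - 57 + i \sqrt{718}} = \frac{1}{-52 + i \sqrt{718}}$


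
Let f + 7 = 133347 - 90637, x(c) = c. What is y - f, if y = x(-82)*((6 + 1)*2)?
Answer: -43851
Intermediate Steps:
f = 42703 (f = -7 + (133347 - 90637) = -7 + 42710 = 42703)
y = -1148 (y = -82*(6 + 1)*2 = -574*2 = -82*14 = -1148)
y - f = -1148 - 1*42703 = -1148 - 42703 = -43851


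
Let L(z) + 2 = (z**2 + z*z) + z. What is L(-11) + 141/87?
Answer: 6688/29 ≈ 230.62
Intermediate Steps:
L(z) = -2 + z + 2*z**2 (L(z) = -2 + ((z**2 + z*z) + z) = -2 + ((z**2 + z**2) + z) = -2 + (2*z**2 + z) = -2 + (z + 2*z**2) = -2 + z + 2*z**2)
L(-11) + 141/87 = (-2 - 11 + 2*(-11)**2) + 141/87 = (-2 - 11 + 2*121) + 141*(1/87) = (-2 - 11 + 242) + 47/29 = 229 + 47/29 = 6688/29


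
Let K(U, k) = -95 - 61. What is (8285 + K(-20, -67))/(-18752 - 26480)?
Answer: -739/4112 ≈ -0.17972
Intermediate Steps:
K(U, k) = -156
(8285 + K(-20, -67))/(-18752 - 26480) = (8285 - 156)/(-18752 - 26480) = 8129/(-45232) = 8129*(-1/45232) = -739/4112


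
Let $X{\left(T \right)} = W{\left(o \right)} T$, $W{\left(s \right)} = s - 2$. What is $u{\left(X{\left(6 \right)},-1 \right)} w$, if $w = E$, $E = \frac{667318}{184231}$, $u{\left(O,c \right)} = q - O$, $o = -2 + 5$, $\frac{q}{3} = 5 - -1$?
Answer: $\frac{8007816}{184231} \approx 43.466$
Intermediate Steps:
$q = 18$ ($q = 3 \left(5 - -1\right) = 3 \left(5 + 1\right) = 3 \cdot 6 = 18$)
$o = 3$
$W{\left(s \right)} = -2 + s$
$X{\left(T \right)} = T$ ($X{\left(T \right)} = \left(-2 + 3\right) T = 1 T = T$)
$u{\left(O,c \right)} = 18 - O$
$E = \frac{667318}{184231}$ ($E = 667318 \cdot \frac{1}{184231} = \frac{667318}{184231} \approx 3.6222$)
$w = \frac{667318}{184231} \approx 3.6222$
$u{\left(X{\left(6 \right)},-1 \right)} w = \left(18 - 6\right) \frac{667318}{184231} = 12 \cdot \frac{667318}{184231} = \frac{8007816}{184231}$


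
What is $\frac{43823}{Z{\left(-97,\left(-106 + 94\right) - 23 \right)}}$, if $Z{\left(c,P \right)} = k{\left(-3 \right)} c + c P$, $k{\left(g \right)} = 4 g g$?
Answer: $- \frac{43823}{97} \approx -451.78$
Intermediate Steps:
$k{\left(g \right)} = 4 g^{2}$
$Z{\left(c,P \right)} = 36 c + P c$ ($Z{\left(c,P \right)} = 4 \left(-3\right)^{2} c + c P = 4 \cdot 9 c + P c = 36 c + P c$)
$\frac{43823}{Z{\left(-97,\left(-106 + 94\right) - 23 \right)}} = \frac{43823}{\left(-97\right) \left(36 + \left(\left(-106 + 94\right) - 23\right)\right)} = \frac{43823}{\left(-97\right) \left(36 - 35\right)} = \frac{43823}{\left(-97\right) 1} = \frac{43823}{-97} = 43823 \left(- \frac{1}{97}\right) = - \frac{43823}{97}$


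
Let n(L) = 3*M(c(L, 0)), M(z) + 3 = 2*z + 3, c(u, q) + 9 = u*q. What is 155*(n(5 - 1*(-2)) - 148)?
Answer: -31310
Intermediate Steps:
c(u, q) = -9 + q*u (c(u, q) = -9 + u*q = -9 + q*u)
M(z) = 2*z (M(z) = -3 + (2*z + 3) = -3 + (3 + 2*z) = 2*z)
n(L) = -54 (n(L) = 3*(2*(-9 + 0*L)) = 3*(2*(-9 + 0)) = 3*(2*(-9)) = 3*(-18) = -54)
155*(n(5 - 1*(-2)) - 148) = 155*(-54 - 148) = 155*(-202) = -31310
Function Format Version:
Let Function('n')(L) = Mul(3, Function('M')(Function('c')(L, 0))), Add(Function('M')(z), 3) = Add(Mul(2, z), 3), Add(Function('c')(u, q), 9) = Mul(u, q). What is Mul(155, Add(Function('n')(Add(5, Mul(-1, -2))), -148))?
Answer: -31310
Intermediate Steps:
Function('c')(u, q) = Add(-9, Mul(q, u)) (Function('c')(u, q) = Add(-9, Mul(u, q)) = Add(-9, Mul(q, u)))
Function('M')(z) = Mul(2, z) (Function('M')(z) = Add(-3, Add(Mul(2, z), 3)) = Add(-3, Add(3, Mul(2, z))) = Mul(2, z))
Function('n')(L) = -54 (Function('n')(L) = Mul(3, Mul(2, Add(-9, Mul(0, L)))) = Mul(3, Mul(2, Add(-9, 0))) = Mul(3, Mul(2, -9)) = Mul(3, -18) = -54)
Mul(155, Add(Function('n')(Add(5, Mul(-1, -2))), -148)) = Mul(155, Add(-54, -148)) = Mul(155, -202) = -31310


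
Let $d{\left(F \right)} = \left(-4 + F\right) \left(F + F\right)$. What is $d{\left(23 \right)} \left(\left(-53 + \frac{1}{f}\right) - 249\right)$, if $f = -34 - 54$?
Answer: $- \frac{11614149}{44} \approx -2.6396 \cdot 10^{5}$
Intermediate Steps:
$f = -88$
$d{\left(F \right)} = 2 F \left(-4 + F\right)$ ($d{\left(F \right)} = \left(-4 + F\right) 2 F = 2 F \left(-4 + F\right)$)
$d{\left(23 \right)} \left(\left(-53 + \frac{1}{f}\right) - 249\right) = 2 \cdot 23 \left(-4 + 23\right) \left(\left(-53 + \frac{1}{-88}\right) - 249\right) = 2 \cdot 23 \cdot 19 \left(\left(-53 - \frac{1}{88}\right) - 249\right) = 874 \left(- \frac{4665}{88} - 249\right) = 874 \left(- \frac{26577}{88}\right) = - \frac{11614149}{44}$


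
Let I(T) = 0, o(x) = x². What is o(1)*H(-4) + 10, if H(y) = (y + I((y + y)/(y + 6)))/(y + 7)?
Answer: 26/3 ≈ 8.6667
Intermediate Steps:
H(y) = y/(7 + y) (H(y) = (y + 0)/(y + 7) = y/(7 + y))
o(1)*H(-4) + 10 = 1²*(-4/(7 - 4)) + 10 = 1*(-4/3) + 10 = -4/3 + 10 = 26/3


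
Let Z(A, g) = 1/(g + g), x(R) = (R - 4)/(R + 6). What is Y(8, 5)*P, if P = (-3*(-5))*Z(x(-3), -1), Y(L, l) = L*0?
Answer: 0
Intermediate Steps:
x(R) = (-4 + R)/(6 + R)
Z(A, g) = 1/(2*g)
Y(L, l) = 0
P = -15/2 (P = (-3*(-5))*((1/2)/(-1)) = 15*((1/2)*(-1)) = 15*(-1/2) = -15/2 ≈ -7.5000)
Y(8, 5)*P = 0*(-15/2) = 0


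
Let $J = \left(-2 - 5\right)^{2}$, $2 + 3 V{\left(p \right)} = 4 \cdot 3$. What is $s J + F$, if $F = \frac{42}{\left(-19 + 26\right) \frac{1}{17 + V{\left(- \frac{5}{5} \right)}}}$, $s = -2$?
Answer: $24$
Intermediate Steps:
$V{\left(p \right)} = \frac{10}{3}$ ($V{\left(p \right)} = - \frac{2}{3} + \frac{4 \cdot 3}{3} = - \frac{2}{3} + \frac{1}{3} \cdot 12 = - \frac{2}{3} + 4 = \frac{10}{3}$)
$J = 49$ ($J = \left(-7\right)^{2} = 49$)
$F = 122$ ($F = \frac{42}{\left(-19 + 26\right) \frac{1}{17 + \frac{10}{3}}} = \frac{42}{7 \frac{1}{\frac{61}{3}}} = \frac{42}{7 \cdot \frac{3}{61}} = \frac{42}{\frac{21}{61}} = 42 \cdot \frac{61}{21} = 122$)
$s J + F = \left(-2\right) 49 + 122 = -98 + 122 = 24$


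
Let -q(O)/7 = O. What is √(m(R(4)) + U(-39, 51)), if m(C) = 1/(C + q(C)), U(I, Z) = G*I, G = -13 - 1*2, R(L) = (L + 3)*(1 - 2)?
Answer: √1031982/42 ≈ 24.187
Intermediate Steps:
q(O) = -7*O
R(L) = -3 - L (R(L) = (3 + L)*(-1) = -3 - L)
G = -15 (G = -13 - 2 = -15)
U(I, Z) = -15*I
m(C) = -1/(6*C) (m(C) = 1/(C - 7*C) = 1/(-6*C) = -1/(6*C))
√(m(R(4)) + U(-39, 51)) = √(-1/(6*(-3 - 1*4)) - 15*(-39)) = √(-1/(6*(-3 - 4)) + 585) = √(-⅙/(-7) + 585) = √(-⅙*(-⅐) + 585) = √(1/42 + 585) = √(24571/42) = √1031982/42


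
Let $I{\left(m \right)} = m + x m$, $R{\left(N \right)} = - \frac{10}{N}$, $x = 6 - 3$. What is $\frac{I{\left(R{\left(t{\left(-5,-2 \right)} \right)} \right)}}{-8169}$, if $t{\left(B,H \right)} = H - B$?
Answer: $\frac{40}{24507} \approx 0.0016322$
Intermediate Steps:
$x = 3$
$I{\left(m \right)} = 4 m$ ($I{\left(m \right)} = m + 3 m = 4 m$)
$\frac{I{\left(R{\left(t{\left(-5,-2 \right)} \right)} \right)}}{-8169} = \frac{4 \left(- \frac{10}{-2 - -5}\right)}{-8169} = 4 \left(- \frac{10}{-2 + 5}\right) \left(- \frac{1}{8169}\right) = 4 \left(- \frac{10}{3}\right) \left(- \frac{1}{8169}\right) = \left(- \frac{40}{3}\right) \left(- \frac{1}{8169}\right) = \frac{40}{24507}$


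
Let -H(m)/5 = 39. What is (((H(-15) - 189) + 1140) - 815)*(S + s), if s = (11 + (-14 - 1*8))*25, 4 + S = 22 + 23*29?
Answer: -24190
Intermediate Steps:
H(m) = -195 (H(m) = -5*39 = -195)
S = 685 (S = -4 + (22 + 23*29) = -4 + (22 + 667) = -4 + 689 = 685)
s = -275 (s = (11 + (-14 - 8))*25 = (11 - 22)*25 = -11*25 = -275)
(((H(-15) - 189) + 1140) - 815)*(S + s) = (((-195 - 189) + 1140) - 815)*(685 - 275) = ((-384 + 1140) - 815)*410 = (756 - 815)*410 = -59*410 = -24190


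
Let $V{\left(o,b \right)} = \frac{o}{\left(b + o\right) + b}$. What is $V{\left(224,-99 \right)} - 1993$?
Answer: $- \frac{25797}{13} \approx -1984.4$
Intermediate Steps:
$V{\left(o,b \right)} = \frac{o}{o + 2 b}$
$V{\left(224,-99 \right)} - 1993 = \frac{224}{224 + 2 \left(-99\right)} - 1993 = \frac{224}{224 - 198} - 1993 = \frac{224}{26} - 1993 = 224 \cdot \frac{1}{26} - 1993 = \frac{112}{13} - 1993 = - \frac{25797}{13}$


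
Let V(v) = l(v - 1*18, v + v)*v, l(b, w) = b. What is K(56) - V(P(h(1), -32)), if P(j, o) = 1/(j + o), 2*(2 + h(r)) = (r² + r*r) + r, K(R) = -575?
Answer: -2431719/4225 ≈ -575.55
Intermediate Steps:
h(r) = -2 + r² + r/2 (h(r) = -2 + ((r² + r*r) + r)/2 = -2 + ((r² + r²) + r)/2 = -2 + (2*r² + r)/2 = -2 + (r + 2*r²)/2 = -2 + (r² + r/2) = -2 + r² + r/2)
V(v) = v*(-18 + v) (V(v) = (v - 1*18)*v = (v - 18)*v = (-18 + v)*v = v*(-18 + v))
K(56) - V(P(h(1), -32)) = -575 - (-18 + 1/((-2 + 1² + (½)*1) - 32))/((-2 + 1² + (½)*1) - 32) = -575 - (-18 + 1/((-2 + 1 + ½) - 32))/((-2 + 1 + ½) - 32) = -575 - (-18 + 1/(-½ - 32))/(-½ - 32) = -575 - (-18 + 1/(-65/2))/(-65/2) = -575 - (-2)*(-18 - 2/65)/65 = -575 - (-2)*(-1172)/(65*65) = -575 - 1*2344/4225 = -575 - 2344/4225 = -2431719/4225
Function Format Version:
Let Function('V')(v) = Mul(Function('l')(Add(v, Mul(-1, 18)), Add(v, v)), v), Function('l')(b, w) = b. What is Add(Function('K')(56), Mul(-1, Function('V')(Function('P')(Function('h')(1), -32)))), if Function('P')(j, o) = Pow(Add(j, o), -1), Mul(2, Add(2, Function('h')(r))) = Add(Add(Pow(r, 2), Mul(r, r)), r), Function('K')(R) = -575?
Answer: Rational(-2431719, 4225) ≈ -575.55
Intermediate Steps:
Function('h')(r) = Add(-2, Pow(r, 2), Mul(Rational(1, 2), r)) (Function('h')(r) = Add(-2, Mul(Rational(1, 2), Add(Add(Pow(r, 2), Mul(r, r)), r))) = Add(-2, Mul(Rational(1, 2), Add(Add(Pow(r, 2), Pow(r, 2)), r))) = Add(-2, Mul(Rational(1, 2), Add(Mul(2, Pow(r, 2)), r))) = Add(-2, Mul(Rational(1, 2), Add(r, Mul(2, Pow(r, 2))))) = Add(-2, Add(Pow(r, 2), Mul(Rational(1, 2), r))) = Add(-2, Pow(r, 2), Mul(Rational(1, 2), r)))
Function('V')(v) = Mul(v, Add(-18, v)) (Function('V')(v) = Mul(Add(v, Mul(-1, 18)), v) = Mul(Add(v, -18), v) = Mul(Add(-18, v), v) = Mul(v, Add(-18, v)))
Add(Function('K')(56), Mul(-1, Function('V')(Function('P')(Function('h')(1), -32)))) = Add(-575, Mul(-1, Mul(Pow(Add(Add(-2, Pow(1, 2), Mul(Rational(1, 2), 1)), -32), -1), Add(-18, Pow(Add(Add(-2, Pow(1, 2), Mul(Rational(1, 2), 1)), -32), -1))))) = Add(-575, Mul(-1, Mul(Pow(Add(Add(-2, 1, Rational(1, 2)), -32), -1), Add(-18, Pow(Add(Add(-2, 1, Rational(1, 2)), -32), -1))))) = Add(-575, Mul(-1, Mul(Pow(Add(Rational(-1, 2), -32), -1), Add(-18, Pow(Add(Rational(-1, 2), -32), -1))))) = Add(-575, Mul(-1, Mul(Pow(Rational(-65, 2), -1), Add(-18, Pow(Rational(-65, 2), -1))))) = Add(-575, Mul(-1, Mul(Rational(-2, 65), Add(-18, Rational(-2, 65))))) = Add(-575, Mul(-1, Mul(Rational(-2, 65), Rational(-1172, 65)))) = Add(-575, Mul(-1, Rational(2344, 4225))) = Add(-575, Rational(-2344, 4225)) = Rational(-2431719, 4225)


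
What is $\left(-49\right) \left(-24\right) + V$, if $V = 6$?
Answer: $1182$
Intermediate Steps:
$\left(-49\right) \left(-24\right) + V = \left(-49\right) \left(-24\right) + 6 = 1176 + 6 = 1182$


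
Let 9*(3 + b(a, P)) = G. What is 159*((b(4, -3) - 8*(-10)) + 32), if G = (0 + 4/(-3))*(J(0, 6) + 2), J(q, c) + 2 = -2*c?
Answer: 52841/3 ≈ 17614.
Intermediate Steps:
J(q, c) = -2 - 2*c
G = 16 (G = (0 + 4/(-3))*((-2 - 2*6) + 2) = (0 + 4*(-⅓))*((-2 - 12) + 2) = (0 - 4/3)*(-14 + 2) = -4/3*(-12) = 16)
b(a, P) = -11/9 (b(a, P) = -3 + (⅑)*16 = -3 + 16/9 = -11/9)
159*((b(4, -3) - 8*(-10)) + 32) = 159*((-11/9 - 8*(-10)) + 32) = 159*((-11/9 + 80) + 32) = 159*(709/9 + 32) = 159*(997/9) = 52841/3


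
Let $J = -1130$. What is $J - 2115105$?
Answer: $-2116235$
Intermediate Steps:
$J - 2115105 = -1130 - 2115105 = -2116235$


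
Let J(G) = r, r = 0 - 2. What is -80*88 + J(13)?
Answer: -7042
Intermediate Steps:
r = -2
J(G) = -2
-80*88 + J(13) = -80*88 - 2 = -7040 - 2 = -7042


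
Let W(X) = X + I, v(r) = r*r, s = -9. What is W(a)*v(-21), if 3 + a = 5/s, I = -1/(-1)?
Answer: -1127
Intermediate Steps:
I = 1 (I = -1*(-1) = 1)
v(r) = r²
a = -32/9 (a = -3 + 5/(-9) = -3 + 5*(-⅑) = -3 - 5/9 = -32/9 ≈ -3.5556)
W(X) = 1 + X (W(X) = X + 1 = 1 + X)
W(a)*v(-21) = (1 - 32/9)*(-21)² = -23/9*441 = -1127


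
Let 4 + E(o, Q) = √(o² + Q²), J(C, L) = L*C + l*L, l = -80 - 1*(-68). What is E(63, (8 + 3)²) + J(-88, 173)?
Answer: -17304 + √18610 ≈ -17168.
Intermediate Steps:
l = -12 (l = -80 + 68 = -12)
J(C, L) = -12*L + C*L (J(C, L) = L*C - 12*L = C*L - 12*L = -12*L + C*L)
E(o, Q) = -4 + √(Q² + o²) (E(o, Q) = -4 + √(o² + Q²) = -4 + √(Q² + o²))
E(63, (8 + 3)²) + J(-88, 173) = (-4 + √(((8 + 3)²)² + 63²)) + 173*(-12 - 88) = (-4 + √((11²)² + 3969)) + 173*(-100) = (-4 + √(121² + 3969)) - 17300 = (-4 + √(14641 + 3969)) - 17300 = (-4 + √18610) - 17300 = -17304 + √18610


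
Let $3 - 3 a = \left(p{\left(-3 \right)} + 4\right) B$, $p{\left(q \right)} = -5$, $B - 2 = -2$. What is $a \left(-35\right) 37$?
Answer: $-1295$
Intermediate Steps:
$B = 0$ ($B = 2 - 2 = 0$)
$a = 1$ ($a = 1 - \frac{\left(-5 + 4\right) 0}{3} = 1 - \frac{\left(-1\right) 0}{3} = 1 - 0 = 1 + 0 = 1$)
$a \left(-35\right) 37 = 1 \left(-35\right) 37 = \left(-35\right) 37 = -1295$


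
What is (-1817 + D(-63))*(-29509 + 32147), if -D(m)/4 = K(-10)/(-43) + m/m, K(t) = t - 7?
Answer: -206742698/43 ≈ -4.8080e+6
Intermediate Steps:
K(t) = -7 + t
D(m) = -240/43 (D(m) = -4*((-7 - 10)/(-43) + m/m) = -4*(-17*(-1/43) + 1) = -4*(17/43 + 1) = -4*60/43 = -240/43)
(-1817 + D(-63))*(-29509 + 32147) = (-1817 - 240/43)*(-29509 + 32147) = -78371/43*2638 = -206742698/43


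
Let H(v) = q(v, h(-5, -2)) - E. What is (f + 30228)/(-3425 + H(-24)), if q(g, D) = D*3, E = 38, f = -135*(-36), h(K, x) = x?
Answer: -35088/3469 ≈ -10.115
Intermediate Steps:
f = 4860
q(g, D) = 3*D
H(v) = -44 (H(v) = 3*(-2) - 1*38 = -6 - 38 = -44)
(f + 30228)/(-3425 + H(-24)) = (4860 + 30228)/(-3425 - 44) = 35088/(-3469) = 35088*(-1/3469) = -35088/3469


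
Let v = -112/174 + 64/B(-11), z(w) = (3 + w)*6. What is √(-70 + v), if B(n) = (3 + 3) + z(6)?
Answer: I*√13165710/435 ≈ 8.3413*I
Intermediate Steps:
z(w) = 18 + 6*w
B(n) = 60 (B(n) = (3 + 3) + (18 + 6*6) = 6 + (18 + 36) = 6 + 54 = 60)
v = 184/435 (v = -112/174 + 64/60 = -112*1/174 + 64*(1/60) = -56/87 + 16/15 = 184/435 ≈ 0.42299)
√(-70 + v) = √(-70 + 184/435) = √(-30266/435) = I*√13165710/435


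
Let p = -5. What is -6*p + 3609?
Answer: 3639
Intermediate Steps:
-6*p + 3609 = -6*(-5) + 3609 = 30 + 3609 = 3639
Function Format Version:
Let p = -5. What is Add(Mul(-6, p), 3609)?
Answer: 3639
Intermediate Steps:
Add(Mul(-6, p), 3609) = Add(Mul(-6, -5), 3609) = Add(30, 3609) = 3639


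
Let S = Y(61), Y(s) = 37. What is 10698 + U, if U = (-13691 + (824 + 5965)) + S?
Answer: 3833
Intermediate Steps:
S = 37
U = -6865 (U = (-13691 + (824 + 5965)) + 37 = (-13691 + 6789) + 37 = -6902 + 37 = -6865)
10698 + U = 10698 - 6865 = 3833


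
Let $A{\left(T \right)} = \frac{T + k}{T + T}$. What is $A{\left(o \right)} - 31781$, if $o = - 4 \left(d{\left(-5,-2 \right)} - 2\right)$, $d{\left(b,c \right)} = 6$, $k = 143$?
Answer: $- \frac{1017119}{32} \approx -31785.0$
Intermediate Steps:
$o = -16$ ($o = - 4 \left(6 - 2\right) = \left(-4\right) 4 = -16$)
$A{\left(T \right)} = \frac{143 + T}{2 T}$ ($A{\left(T \right)} = \frac{T + 143}{T + T} = \frac{143 + T}{2 T}$)
$A{\left(o \right)} - 31781 = \frac{143 - 16}{2 \left(-16\right)} - 31781 = \frac{1}{2} \left(- \frac{1}{16}\right) 127 - 31781 = - \frac{127}{32} - 31781 = - \frac{1017119}{32}$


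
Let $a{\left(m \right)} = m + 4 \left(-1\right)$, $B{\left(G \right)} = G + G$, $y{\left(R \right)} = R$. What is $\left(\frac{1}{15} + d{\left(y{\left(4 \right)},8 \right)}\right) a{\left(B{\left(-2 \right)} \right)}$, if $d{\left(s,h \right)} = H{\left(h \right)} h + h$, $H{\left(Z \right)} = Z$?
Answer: $- \frac{8648}{15} \approx -576.53$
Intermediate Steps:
$B{\left(G \right)} = 2 G$
$d{\left(s,h \right)} = h + h^{2}$ ($d{\left(s,h \right)} = h h + h = h^{2} + h = h + h^{2}$)
$a{\left(m \right)} = -4 + m$ ($a{\left(m \right)} = m - 4 = -4 + m$)
$\left(\frac{1}{15} + d{\left(y{\left(4 \right)},8 \right)}\right) a{\left(B{\left(-2 \right)} \right)} = \left(\frac{1}{15} + 8 \left(1 + 8\right)\right) \left(-4 + 2 \left(-2\right)\right) = \left(\frac{1}{15} + 8 \cdot 9\right) \left(-4 - 4\right) = \left(\frac{1}{15} + 72\right) \left(-8\right) = \frac{1081}{15} \left(-8\right) = - \frac{8648}{15}$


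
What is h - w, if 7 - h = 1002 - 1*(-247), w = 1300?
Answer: -2542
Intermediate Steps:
h = -1242 (h = 7 - (1002 - 1*(-247)) = 7 - (1002 + 247) = 7 - 1*1249 = 7 - 1249 = -1242)
h - w = -1242 - 1*1300 = -1242 - 1300 = -2542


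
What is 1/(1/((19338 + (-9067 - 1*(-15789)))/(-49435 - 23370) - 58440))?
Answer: -850950052/14561 ≈ -58440.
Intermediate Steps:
1/(1/((19338 + (-9067 - 1*(-15789)))/(-49435 - 23370) - 58440)) = 1/(1/((19338 + (-9067 + 15789))/(-72805) - 58440)) = 1/(1/((19338 + 6722)*(-1/72805) - 58440)) = 1/(1/(26060*(-1/72805) - 58440)) = 1/(1/(-5212/14561 - 58440)) = 1/(1/(-850950052/14561)) = 1/(-14561/850950052) = -850950052/14561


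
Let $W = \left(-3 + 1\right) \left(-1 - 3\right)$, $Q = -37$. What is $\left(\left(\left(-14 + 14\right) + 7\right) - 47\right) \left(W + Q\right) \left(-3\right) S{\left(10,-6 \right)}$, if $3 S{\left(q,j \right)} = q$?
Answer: $-11600$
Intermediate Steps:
$S{\left(q,j \right)} = \frac{q}{3}$
$W = 8$ ($W = - 2 \left(-1 - 3\right) = \left(-2\right) \left(-4\right) = 8$)
$\left(\left(\left(-14 + 14\right) + 7\right) - 47\right) \left(W + Q\right) \left(-3\right) S{\left(10,-6 \right)} = \left(\left(\left(-14 + 14\right) + 7\right) - 47\right) \left(8 - 37\right) \left(-3\right) \frac{1}{3} \cdot 10 = \left(\left(0 + 7\right) - 47\right) \left(-29\right) \left(-3\right) \frac{10}{3} = \left(7 - 47\right) \left(-29\right) \left(-3\right) \frac{10}{3} = \left(-40\right) \left(-29\right) \left(-3\right) \frac{10}{3} = 1160 \left(-3\right) \frac{10}{3} = \left(-3480\right) \frac{10}{3} = -11600$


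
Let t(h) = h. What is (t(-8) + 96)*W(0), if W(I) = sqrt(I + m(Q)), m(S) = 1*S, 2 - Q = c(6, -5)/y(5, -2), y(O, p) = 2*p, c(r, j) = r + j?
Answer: 132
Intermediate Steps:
c(r, j) = j + r
Q = 9/4 (Q = 2 - (-5 + 6)/(2*(-2)) = 2 - 1/(-4) = 2 - (-1)/4 = 2 - 1*(-1/4) = 2 + 1/4 = 9/4 ≈ 2.2500)
m(S) = S
W(I) = sqrt(9/4 + I) (W(I) = sqrt(I + 9/4) = sqrt(9/4 + I))
(t(-8) + 96)*W(0) = (-8 + 96)*(sqrt(9 + 4*0)/2) = 88*(sqrt(9 + 0)/2) = 88*(sqrt(9)/2) = 88*((1/2)*3) = 88*(3/2) = 132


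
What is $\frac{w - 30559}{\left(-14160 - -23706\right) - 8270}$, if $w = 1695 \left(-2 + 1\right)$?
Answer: $- \frac{16127}{638} \approx -25.277$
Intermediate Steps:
$w = -1695$ ($w = 1695 \left(-1\right) = -1695$)
$\frac{w - 30559}{\left(-14160 - -23706\right) - 8270} = \frac{-1695 - 30559}{\left(-14160 - -23706\right) - 8270} = - \frac{32254}{\left(-14160 + 23706\right) - 8270} = - \frac{32254}{9546 - 8270} = - \frac{32254}{1276} = \left(-32254\right) \frac{1}{1276} = - \frac{16127}{638}$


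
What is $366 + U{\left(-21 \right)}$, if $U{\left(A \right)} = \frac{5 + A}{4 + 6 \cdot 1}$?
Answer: $\frac{1822}{5} \approx 364.4$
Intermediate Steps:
$U{\left(A \right)} = \frac{1}{2} + \frac{A}{10}$ ($U{\left(A \right)} = \frac{5 + A}{4 + 6} = \frac{5 + A}{10} = \left(5 + A\right) \frac{1}{10} = \frac{1}{2} + \frac{A}{10}$)
$366 + U{\left(-21 \right)} = 366 + \left(\frac{1}{2} + \frac{1}{10} \left(-21\right)\right) = 366 + \left(\frac{1}{2} - \frac{21}{10}\right) = 366 - \frac{8}{5} = \frac{1822}{5}$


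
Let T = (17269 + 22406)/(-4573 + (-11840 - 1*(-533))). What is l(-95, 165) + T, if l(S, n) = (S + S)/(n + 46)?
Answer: -2277725/670136 ≈ -3.3989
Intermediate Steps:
l(S, n) = 2*S/(46 + n) (l(S, n) = (2*S)/(46 + n) = 2*S/(46 + n))
T = -7935/3176 (T = 39675/(-4573 + (-11840 + 533)) = 39675/(-4573 - 11307) = 39675/(-15880) = 39675*(-1/15880) = -7935/3176 ≈ -2.4984)
l(-95, 165) + T = 2*(-95)/(46 + 165) - 7935/3176 = 2*(-95)/211 - 7935/3176 = 2*(-95)*(1/211) - 7935/3176 = -190/211 - 7935/3176 = -2277725/670136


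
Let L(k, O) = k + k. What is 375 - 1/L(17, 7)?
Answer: 12749/34 ≈ 374.97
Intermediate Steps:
L(k, O) = 2*k
375 - 1/L(17, 7) = 375 - 1/(2*17) = 375 - 1/34 = 12749/34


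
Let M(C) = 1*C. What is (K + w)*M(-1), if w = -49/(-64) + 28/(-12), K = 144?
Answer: -27347/192 ≈ -142.43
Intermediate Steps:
M(C) = C
w = -301/192 (w = -49*(-1/64) + 28*(-1/12) = 49/64 - 7/3 = -301/192 ≈ -1.5677)
(K + w)*M(-1) = (144 - 301/192)*(-1) = (27347/192)*(-1) = -27347/192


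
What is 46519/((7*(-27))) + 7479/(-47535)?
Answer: -737564732/2994705 ≈ -246.29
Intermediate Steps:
46519/((7*(-27))) + 7479/(-47535) = 46519/(-189) + 7479*(-1/47535) = 46519*(-1/189) - 2493/15845 = -46519/189 - 2493/15845 = -737564732/2994705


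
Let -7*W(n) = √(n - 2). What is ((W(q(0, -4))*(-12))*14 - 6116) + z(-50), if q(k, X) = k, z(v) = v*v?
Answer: -3616 + 24*I*√2 ≈ -3616.0 + 33.941*I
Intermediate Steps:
z(v) = v²
W(n) = -√(-2 + n)/7 (W(n) = -√(n - 2)/7 = -√(-2 + n)/7)
((W(q(0, -4))*(-12))*14 - 6116) + z(-50) = ((-√(-2 + 0)/7*(-12))*14 - 6116) + (-50)² = ((-I*√2/7*(-12))*14 - 6116) + 2500 = ((12*I*√2/7)*14 - 6116) + 2500 = (24*I*√2 - 6116) + 2500 = (-6116 + 24*I*√2) + 2500 = -3616 + 24*I*√2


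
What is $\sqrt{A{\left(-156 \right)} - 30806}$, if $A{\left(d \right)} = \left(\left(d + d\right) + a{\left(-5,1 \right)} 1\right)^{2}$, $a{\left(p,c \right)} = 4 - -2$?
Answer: $\sqrt{62830} \approx 250.66$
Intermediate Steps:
$a{\left(p,c \right)} = 6$ ($a{\left(p,c \right)} = 4 + 2 = 6$)
$A{\left(d \right)} = \left(6 + 2 d\right)^{2}$ ($A{\left(d \right)} = \left(\left(d + d\right) + 6 \cdot 1\right)^{2} = \left(2 d + 6\right)^{2} = \left(6 + 2 d\right)^{2}$)
$\sqrt{A{\left(-156 \right)} - 30806} = \sqrt{4 \left(3 - 156\right)^{2} - 30806} = \sqrt{4 \left(-153\right)^{2} - 30806} = \sqrt{4 \cdot 23409 - 30806} = \sqrt{93636 - 30806} = \sqrt{62830}$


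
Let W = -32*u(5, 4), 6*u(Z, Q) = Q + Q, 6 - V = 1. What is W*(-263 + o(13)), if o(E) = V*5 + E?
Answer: 9600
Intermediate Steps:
V = 5 (V = 6 - 1*1 = 6 - 1 = 5)
u(Z, Q) = Q/3 (u(Z, Q) = (Q + Q)/6 = (2*Q)/6 = Q/3)
o(E) = 25 + E (o(E) = 5*5 + E = 25 + E)
W = -128/3 (W = -32*4/3 = -128/3 ≈ -42.667)
W*(-263 + o(13)) = -128*(-263 + (25 + 13))/3 = -128*(-263 + 38)/3 = -128/3*(-225) = 9600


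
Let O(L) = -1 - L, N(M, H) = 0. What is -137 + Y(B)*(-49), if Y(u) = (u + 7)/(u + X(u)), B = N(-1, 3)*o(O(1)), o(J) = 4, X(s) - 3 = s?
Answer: -754/3 ≈ -251.33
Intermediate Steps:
X(s) = 3 + s
B = 0 (B = 0*4 = 0)
Y(u) = (7 + u)/(3 + 2*u) (Y(u) = (u + 7)/(u + (3 + u)) = (7 + u)/(3 + 2*u))
-137 + Y(B)*(-49) = -137 + ((7 + 0)/(3 + 2*0))*(-49) = -137 + (7/(3 + 0))*(-49) = -137 + (7/3)*(-49) = -137 - 343/3 = -754/3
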